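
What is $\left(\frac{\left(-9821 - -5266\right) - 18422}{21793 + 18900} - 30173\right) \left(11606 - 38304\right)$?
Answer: $\frac{32781215816468}{40693} \approx 8.0557 \cdot 10^{8}$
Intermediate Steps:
$\left(\frac{\left(-9821 - -5266\right) - 18422}{21793 + 18900} - 30173\right) \left(11606 - 38304\right) = \left(\frac{\left(-9821 + 5266\right) - 18422}{40693} - 30173\right) \left(-26698\right) = \left(\left(-4555 - 18422\right) \frac{1}{40693} - 30173\right) \left(-26698\right) = \left(\left(-22977\right) \frac{1}{40693} - 30173\right) \left(-26698\right) = \left(- \frac{22977}{40693} - 30173\right) \left(-26698\right) = \left(- \frac{1227852866}{40693}\right) \left(-26698\right) = \frac{32781215816468}{40693}$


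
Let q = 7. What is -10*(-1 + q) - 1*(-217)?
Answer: 157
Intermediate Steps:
-10*(-1 + q) - 1*(-217) = -10*(-1 + 7) - 1*(-217) = -10*6 + 217 = -60 + 217 = 157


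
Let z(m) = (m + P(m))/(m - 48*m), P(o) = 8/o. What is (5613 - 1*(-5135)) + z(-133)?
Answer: 8935686787/831383 ≈ 10748.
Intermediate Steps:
z(m) = -(m + 8/m)/(47*m) (z(m) = (m + 8/m)/(m - 48*m) = (m + 8/m)/((-47*m)) = (m + 8/m)*(-1/(47*m)) = -(m + 8/m)/(47*m))
(5613 - 1*(-5135)) + z(-133) = (5613 - 1*(-5135)) + (1/47)*(-8 - 1*(-133)²)/(-133)² = (5613 + 5135) + (1/47)*(1/17689)*(-8 - 1*17689) = 10748 + (1/47)*(1/17689)*(-8 - 17689) = 10748 + (1/47)*(1/17689)*(-17697) = 10748 - 17697/831383 = 8935686787/831383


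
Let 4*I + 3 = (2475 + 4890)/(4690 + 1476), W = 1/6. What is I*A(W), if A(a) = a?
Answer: -3711/49328 ≈ -0.075231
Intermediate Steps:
W = ⅙ ≈ 0.16667
I = -11133/24664 (I = -¾ + ((2475 + 4890)/(4690 + 1476))/4 = -¾ + (7365/6166)/4 = -¾ + (7365*(1/6166))/4 = -¾ + (¼)*(7365/6166) = -¾ + 7365/24664 = -11133/24664 ≈ -0.45139)
I*A(W) = -11133/24664*⅙ = -3711/49328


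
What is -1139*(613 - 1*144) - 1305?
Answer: -535496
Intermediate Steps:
-1139*(613 - 1*144) - 1305 = -1139*(613 - 144) - 1305 = -1139*469 - 1305 = -534191 - 1305 = -535496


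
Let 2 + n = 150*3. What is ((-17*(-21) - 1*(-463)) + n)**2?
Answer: 1607824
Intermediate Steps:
n = 448 (n = -2 + 150*3 = -2 + 450 = 448)
((-17*(-21) - 1*(-463)) + n)**2 = ((-17*(-21) - 1*(-463)) + 448)**2 = ((357 + 463) + 448)**2 = (820 + 448)**2 = 1268**2 = 1607824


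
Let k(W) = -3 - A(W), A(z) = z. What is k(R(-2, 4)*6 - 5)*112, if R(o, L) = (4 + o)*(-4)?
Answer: 5600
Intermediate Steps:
R(o, L) = -16 - 4*o
k(W) = -3 - W
k(R(-2, 4)*6 - 5)*112 = (-3 - ((-16 - 4*(-2))*6 - 5))*112 = (-3 - ((-16 + 8)*6 - 5))*112 = (-3 - (-8*6 - 5))*112 = (-3 - (-48 - 5))*112 = (-3 - 1*(-53))*112 = (-3 + 53)*112 = 50*112 = 5600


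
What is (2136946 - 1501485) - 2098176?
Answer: -1462715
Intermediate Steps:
(2136946 - 1501485) - 2098176 = 635461 - 2098176 = -1462715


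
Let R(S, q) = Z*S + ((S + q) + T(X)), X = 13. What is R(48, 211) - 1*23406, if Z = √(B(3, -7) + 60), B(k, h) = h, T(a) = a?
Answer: -23134 + 48*√53 ≈ -22785.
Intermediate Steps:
Z = √53 (Z = √(-7 + 60) = √53 ≈ 7.2801)
R(S, q) = 13 + S + q + S*√53 (R(S, q) = √53*S + ((S + q) + 13) = S*√53 + (13 + S + q) = 13 + S + q + S*√53)
R(48, 211) - 1*23406 = (13 + 48 + 211 + 48*√53) - 1*23406 = (272 + 48*√53) - 23406 = -23134 + 48*√53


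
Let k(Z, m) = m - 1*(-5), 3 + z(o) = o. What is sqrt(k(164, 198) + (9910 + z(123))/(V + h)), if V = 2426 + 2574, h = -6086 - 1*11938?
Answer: sqrt(535986847)/1628 ≈ 14.221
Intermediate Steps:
h = -18024 (h = -6086 - 11938 = -18024)
V = 5000
z(o) = -3 + o
k(Z, m) = 5 + m (k(Z, m) = m + 5 = 5 + m)
sqrt(k(164, 198) + (9910 + z(123))/(V + h)) = sqrt((5 + 198) + (9910 + (-3 + 123))/(5000 - 18024)) = sqrt(203 + (9910 + 120)/(-13024)) = sqrt(203 + 10030*(-1/13024)) = sqrt(203 - 5015/6512) = sqrt(1316921/6512) = sqrt(535986847)/1628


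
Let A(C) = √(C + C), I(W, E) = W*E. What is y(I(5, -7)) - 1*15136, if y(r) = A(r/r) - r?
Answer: -15101 + √2 ≈ -15100.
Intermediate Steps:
I(W, E) = E*W
A(C) = √2*√C (A(C) = √(2*C) = √2*√C)
y(r) = √2 - r (y(r) = √2*√(r/r) - r = √2*√1 - r = √2*1 - r = √2 - r)
y(I(5, -7)) - 1*15136 = (√2 - (-7)*5) - 1*15136 = (√2 - 1*(-35)) - 15136 = (√2 + 35) - 15136 = (35 + √2) - 15136 = -15101 + √2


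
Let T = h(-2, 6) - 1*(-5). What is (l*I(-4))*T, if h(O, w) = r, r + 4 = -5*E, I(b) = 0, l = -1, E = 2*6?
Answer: 0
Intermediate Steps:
E = 12
r = -64 (r = -4 - 5*12 = -4 - 60 = -64)
h(O, w) = -64
T = -59 (T = -64 - 1*(-5) = -64 + 5 = -59)
(l*I(-4))*T = -1*0*(-59) = 0*(-59) = 0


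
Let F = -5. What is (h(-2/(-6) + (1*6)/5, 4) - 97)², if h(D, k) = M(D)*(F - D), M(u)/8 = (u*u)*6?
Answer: 880964328409/1265625 ≈ 6.9607e+5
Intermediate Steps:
M(u) = 48*u² (M(u) = 8*((u*u)*6) = 8*(u²*6) = 8*(6*u²) = 48*u²)
h(D, k) = 48*D²*(-5 - D) (h(D, k) = (48*D²)*(-5 - D) = 48*D²*(-5 - D))
(h(-2/(-6) + (1*6)/5, 4) - 97)² = (48*(-2/(-6) + (1*6)/5)²*(-5 - (-2/(-6) + (1*6)/5)) - 97)² = (48*(-2*(-⅙) + 6*(⅕))²*(-5 - (-2*(-⅙) + 6*(⅕))) - 97)² = (48*(⅓ + 6/5)²*(-5 - (⅓ + 6/5)) - 97)² = (48*(23/15)²*(-5 - 1*23/15) - 97)² = (48*(529/225)*(-5 - 23/15) - 97)² = (48*(529/225)*(-98/15) - 97)² = (-829472/1125 - 97)² = (-938597/1125)² = 880964328409/1265625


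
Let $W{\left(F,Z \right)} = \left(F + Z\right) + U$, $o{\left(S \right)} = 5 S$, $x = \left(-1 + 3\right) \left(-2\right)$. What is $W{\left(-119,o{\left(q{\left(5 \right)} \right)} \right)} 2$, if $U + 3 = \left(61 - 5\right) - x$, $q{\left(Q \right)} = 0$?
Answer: $-124$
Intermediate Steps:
$x = -4$ ($x = 2 \left(-2\right) = -4$)
$U = 57$ ($U = -3 + \left(\left(61 - 5\right) - -4\right) = -3 + \left(\left(61 - 5\right) + 4\right) = -3 + \left(56 + 4\right) = -3 + 60 = 57$)
$W{\left(F,Z \right)} = 57 + F + Z$ ($W{\left(F,Z \right)} = \left(F + Z\right) + 57 = 57 + F + Z$)
$W{\left(-119,o{\left(q{\left(5 \right)} \right)} \right)} 2 = \left(57 - 119 + 5 \cdot 0\right) 2 = \left(57 - 119 + 0\right) 2 = \left(-62\right) 2 = -124$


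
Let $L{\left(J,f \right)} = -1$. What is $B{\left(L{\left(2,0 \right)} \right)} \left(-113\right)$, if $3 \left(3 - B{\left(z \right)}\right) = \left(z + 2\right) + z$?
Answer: $-339$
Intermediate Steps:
$B{\left(z \right)} = \frac{7}{3} - \frac{2 z}{3}$ ($B{\left(z \right)} = 3 - \frac{\left(z + 2\right) + z}{3} = 3 - \frac{\left(2 + z\right) + z}{3} = 3 - \frac{2 + 2 z}{3} = 3 - \left(\frac{2}{3} + \frac{2 z}{3}\right) = \frac{7}{3} - \frac{2 z}{3}$)
$B{\left(L{\left(2,0 \right)} \right)} \left(-113\right) = \left(\frac{7}{3} - - \frac{2}{3}\right) \left(-113\right) = \left(\frac{7}{3} + \frac{2}{3}\right) \left(-113\right) = 3 \left(-113\right) = -339$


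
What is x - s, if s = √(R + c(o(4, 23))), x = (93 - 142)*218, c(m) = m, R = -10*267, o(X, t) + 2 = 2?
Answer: -10682 - I*√2670 ≈ -10682.0 - 51.672*I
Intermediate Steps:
o(X, t) = 0 (o(X, t) = -2 + 2 = 0)
R = -2670
x = -10682 (x = -49*218 = -10682)
s = I*√2670 (s = √(-2670 + 0) = √(-2670) = I*√2670 ≈ 51.672*I)
x - s = -10682 - I*√2670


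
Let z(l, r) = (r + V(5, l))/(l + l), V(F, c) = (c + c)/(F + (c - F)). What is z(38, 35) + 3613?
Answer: 274625/76 ≈ 3613.5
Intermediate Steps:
V(F, c) = 2 (V(F, c) = (2*c)/c = 2)
z(l, r) = (2 + r)/(2*l) (z(l, r) = (r + 2)/(l + l) = (2 + r)/((2*l)) = (2 + r)*(1/(2*l)) = (2 + r)/(2*l))
z(38, 35) + 3613 = (½)*(2 + 35)/38 + 3613 = (½)*(1/38)*37 + 3613 = 37/76 + 3613 = 274625/76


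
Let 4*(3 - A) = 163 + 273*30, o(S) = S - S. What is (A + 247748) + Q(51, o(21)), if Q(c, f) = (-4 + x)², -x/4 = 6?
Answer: 985787/4 ≈ 2.4645e+5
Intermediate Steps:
o(S) = 0
x = -24 (x = -4*6 = -24)
Q(c, f) = 784 (Q(c, f) = (-4 - 24)² = (-28)² = 784)
A = -8341/4 (A = 3 - (163 + 273*30)/4 = 3 - (163 + 8190)/4 = 3 - ¼*8353 = 3 - 8353/4 = -8341/4 ≈ -2085.3)
(A + 247748) + Q(51, o(21)) = (-8341/4 + 247748) + 784 = 982651/4 + 784 = 985787/4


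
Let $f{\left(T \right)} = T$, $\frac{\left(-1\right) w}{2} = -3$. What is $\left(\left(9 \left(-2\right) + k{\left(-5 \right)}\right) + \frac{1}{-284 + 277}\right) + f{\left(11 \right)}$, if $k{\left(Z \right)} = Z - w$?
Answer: $- \frac{127}{7} \approx -18.143$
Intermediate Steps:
$w = 6$ ($w = \left(-2\right) \left(-3\right) = 6$)
$k{\left(Z \right)} = -6 + Z$ ($k{\left(Z \right)} = Z - 6 = -6 + Z$)
$\left(\left(9 \left(-2\right) + k{\left(-5 \right)}\right) + \frac{1}{-284 + 277}\right) + f{\left(11 \right)} = \left(\left(9 \left(-2\right) - 11\right) + \frac{1}{-284 + 277}\right) + 11 = \left(\left(-18 - 11\right) + \frac{1}{-7}\right) + 11 = \left(-29 - \frac{1}{7}\right) + 11 = - \frac{204}{7} + 11 = - \frac{127}{7}$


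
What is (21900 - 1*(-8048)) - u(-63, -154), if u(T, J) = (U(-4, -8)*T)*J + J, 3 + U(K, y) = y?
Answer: 136824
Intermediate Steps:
U(K, y) = -3 + y
u(T, J) = J - 11*J*T (u(T, J) = ((-3 - 8)*T)*J + J = (-11*T)*J + J = -11*J*T + J = J - 11*J*T)
(21900 - 1*(-8048)) - u(-63, -154) = (21900 - 1*(-8048)) - (-154)*(1 - 11*(-63)) = (21900 + 8048) - (-154)*(1 + 693) = 29948 - (-154)*694 = 29948 - 1*(-106876) = 29948 + 106876 = 136824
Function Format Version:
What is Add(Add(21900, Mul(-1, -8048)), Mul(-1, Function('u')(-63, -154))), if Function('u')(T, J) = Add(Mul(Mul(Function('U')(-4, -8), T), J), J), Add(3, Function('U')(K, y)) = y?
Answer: 136824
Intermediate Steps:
Function('U')(K, y) = Add(-3, y)
Function('u')(T, J) = Add(J, Mul(-11, J, T)) (Function('u')(T, J) = Add(Mul(Mul(Add(-3, -8), T), J), J) = Add(Mul(Mul(-11, T), J), J) = Add(Mul(-11, J, T), J) = Add(J, Mul(-11, J, T)))
Add(Add(21900, Mul(-1, -8048)), Mul(-1, Function('u')(-63, -154))) = Add(Add(21900, Mul(-1, -8048)), Mul(-1, Mul(-154, Add(1, Mul(-11, -63))))) = Add(Add(21900, 8048), Mul(-1, Mul(-154, Add(1, 693)))) = Add(29948, Mul(-1, Mul(-154, 694))) = Add(29948, Mul(-1, -106876)) = Add(29948, 106876) = 136824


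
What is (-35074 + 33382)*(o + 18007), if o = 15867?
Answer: -57314808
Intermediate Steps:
(-35074 + 33382)*(o + 18007) = (-35074 + 33382)*(15867 + 18007) = -1692*33874 = -57314808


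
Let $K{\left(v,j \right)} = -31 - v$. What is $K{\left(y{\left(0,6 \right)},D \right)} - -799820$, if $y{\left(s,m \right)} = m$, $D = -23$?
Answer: $799783$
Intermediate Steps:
$K{\left(y{\left(0,6 \right)},D \right)} - -799820 = \left(-31 - 6\right) - -799820 = \left(-31 - 6\right) + 799820 = -37 + 799820 = 799783$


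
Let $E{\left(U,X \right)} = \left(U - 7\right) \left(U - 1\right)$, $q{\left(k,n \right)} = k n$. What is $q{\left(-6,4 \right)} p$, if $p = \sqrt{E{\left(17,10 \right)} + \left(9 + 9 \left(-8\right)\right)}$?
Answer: $- 24 \sqrt{97} \approx -236.37$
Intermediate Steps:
$E{\left(U,X \right)} = \left(-1 + U\right) \left(-7 + U\right)$ ($E{\left(U,X \right)} = \left(-7 + U\right) \left(-1 + U\right) = \left(-1 + U\right) \left(-7 + U\right)$)
$p = \sqrt{97}$ ($p = \sqrt{\left(7 + 17^{2} - 136\right) + \left(9 + 9 \left(-8\right)\right)} = \sqrt{\left(7 + 289 - 136\right) + \left(9 - 72\right)} = \sqrt{160 - 63} = \sqrt{97} \approx 9.8489$)
$q{\left(-6,4 \right)} p = \left(-6\right) 4 \sqrt{97} = - 24 \sqrt{97}$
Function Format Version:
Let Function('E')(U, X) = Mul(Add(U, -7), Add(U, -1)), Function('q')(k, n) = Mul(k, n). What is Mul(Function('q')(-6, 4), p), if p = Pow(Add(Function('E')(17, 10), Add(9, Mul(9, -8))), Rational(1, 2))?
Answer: Mul(-24, Pow(97, Rational(1, 2))) ≈ -236.37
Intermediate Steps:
Function('E')(U, X) = Mul(Add(-1, U), Add(-7, U)) (Function('E')(U, X) = Mul(Add(-7, U), Add(-1, U)) = Mul(Add(-1, U), Add(-7, U)))
p = Pow(97, Rational(1, 2)) (p = Pow(Add(Add(7, Pow(17, 2), Mul(-8, 17)), Add(9, Mul(9, -8))), Rational(1, 2)) = Pow(Add(Add(7, 289, -136), Add(9, -72)), Rational(1, 2)) = Pow(Add(160, -63), Rational(1, 2)) = Pow(97, Rational(1, 2)) ≈ 9.8489)
Mul(Function('q')(-6, 4), p) = Mul(Mul(-6, 4), Pow(97, Rational(1, 2))) = Mul(-24, Pow(97, Rational(1, 2)))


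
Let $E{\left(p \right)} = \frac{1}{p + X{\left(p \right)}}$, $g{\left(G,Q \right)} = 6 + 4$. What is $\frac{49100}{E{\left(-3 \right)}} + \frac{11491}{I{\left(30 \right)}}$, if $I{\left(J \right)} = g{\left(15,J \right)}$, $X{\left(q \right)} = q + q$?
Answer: $- \frac{4407509}{10} \approx -4.4075 \cdot 10^{5}$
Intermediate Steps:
$X{\left(q \right)} = 2 q$
$g{\left(G,Q \right)} = 10$
$I{\left(J \right)} = 10$
$E{\left(p \right)} = \frac{1}{3 p}$ ($E{\left(p \right)} = \frac{1}{p + 2 p} = \frac{1}{3 p}$)
$\frac{49100}{E{\left(-3 \right)}} + \frac{11491}{I{\left(30 \right)}} = \frac{49100}{\frac{1}{3} \frac{1}{-3}} + \frac{11491}{10} = \frac{49100}{\frac{1}{3} \left(- \frac{1}{3}\right)} + 11491 \cdot \frac{1}{10} = \frac{49100}{- \frac{1}{9}} + \frac{11491}{10} = 49100 \left(-9\right) + \frac{11491}{10} = -441900 + \frac{11491}{10} = - \frac{4407509}{10}$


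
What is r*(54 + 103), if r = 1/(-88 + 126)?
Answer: 157/38 ≈ 4.1316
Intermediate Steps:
r = 1/38 ≈ 0.026316
r*(54 + 103) = (54 + 103)/38 = (1/38)*157 = 157/38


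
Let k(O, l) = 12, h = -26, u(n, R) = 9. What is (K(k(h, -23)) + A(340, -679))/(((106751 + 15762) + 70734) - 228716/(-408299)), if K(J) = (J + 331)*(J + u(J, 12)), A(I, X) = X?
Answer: 2663742676/78902785569 ≈ 0.033760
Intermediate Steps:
K(J) = (9 + J)*(331 + J) (K(J) = (J + 331)*(J + 9) = (331 + J)*(9 + J) = (9 + J)*(331 + J))
(K(k(h, -23)) + A(340, -679))/(((106751 + 15762) + 70734) - 228716/(-408299)) = ((2979 + 12**2 + 340*12) - 679)/(((106751 + 15762) + 70734) - 228716/(-408299)) = ((2979 + 144 + 4080) - 679)/((122513 + 70734) - 228716*(-1/408299)) = (7203 - 679)/(193247 + 228716/408299) = 6524/(78902785569/408299) = 6524*(408299/78902785569) = 2663742676/78902785569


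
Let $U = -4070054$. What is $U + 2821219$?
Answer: $-1248835$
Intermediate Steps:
$U + 2821219 = -4070054 + 2821219 = -1248835$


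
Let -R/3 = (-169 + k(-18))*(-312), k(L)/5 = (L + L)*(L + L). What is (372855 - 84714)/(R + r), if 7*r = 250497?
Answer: 672329/13866723 ≈ 0.048485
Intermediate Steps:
k(L) = 20*L**2 (k(L) = 5*((L + L)*(L + L)) = 5*((2*L)*(2*L)) = 5*(4*L**2) = 20*L**2)
r = 250497/7 (r = (1/7)*250497 = 250497/7 ≈ 35785.)
R = 5907096 (R = -3*(-169 + 20*(-18)**2)*(-312) = -3*(-169 + 20*324)*(-312) = -3*(-169 + 6480)*(-312) = -18933*(-312) = -3*(-1969032) = 5907096)
(372855 - 84714)/(R + r) = (372855 - 84714)/(5907096 + 250497/7) = 288141/(41600169/7) = 288141*(7/41600169) = 672329/13866723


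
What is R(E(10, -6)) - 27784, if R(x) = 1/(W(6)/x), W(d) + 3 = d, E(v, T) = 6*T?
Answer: -27796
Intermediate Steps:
W(d) = -3 + d
R(x) = x/3 (R(x) = 1/((-3 + 6)/x) = 1/(3/x) = x/3)
R(E(10, -6)) - 27784 = (6*(-6))/3 - 27784 = (⅓)*(-36) - 27784 = -12 - 27784 = -27796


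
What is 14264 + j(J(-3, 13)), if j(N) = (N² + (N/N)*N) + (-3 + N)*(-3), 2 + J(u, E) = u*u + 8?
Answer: 14468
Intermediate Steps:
J(u, E) = 6 + u² (J(u, E) = -2 + (u*u + 8) = -2 + (u² + 8) = -2 + (8 + u²) = 6 + u²)
j(N) = 9 + N² - 2*N (j(N) = (N² + 1*N) + (9 - 3*N) = (N² + N) + (9 - 3*N) = (N + N²) + (9 - 3*N) = 9 + N² - 2*N)
14264 + j(J(-3, 13)) = 14264 + (9 + (6 + (-3)²)² - 2*(6 + (-3)²)) = 14264 + (9 + (6 + 9)² - 2*(6 + 9)) = 14264 + (9 + 15² - 2*15) = 14264 + (9 + 225 - 30) = 14264 + 204 = 14468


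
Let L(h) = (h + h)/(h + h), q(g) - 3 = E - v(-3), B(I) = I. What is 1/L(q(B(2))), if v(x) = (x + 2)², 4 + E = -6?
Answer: 1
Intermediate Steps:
E = -10 (E = -4 - 6 = -10)
v(x) = (2 + x)²
q(g) = -8 (q(g) = 3 + (-10 - (2 - 3)²) = 3 + (-10 - 1*(-1)²) = 3 + (-10 - 1*1) = 3 + (-10 - 1) = 3 - 11 = -8)
L(h) = 1 (L(h) = (2*h)/((2*h)) = (2*h)*(1/(2*h)) = 1)
1/L(q(B(2))) = 1/1 = 1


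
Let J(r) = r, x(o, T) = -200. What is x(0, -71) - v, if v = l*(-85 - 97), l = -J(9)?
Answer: -1838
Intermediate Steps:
l = -9 (l = -1*9 = -9)
v = 1638 (v = -9*(-85 - 97) = -9*(-182) = 1638)
x(0, -71) - v = -200 - 1*1638 = -200 - 1638 = -1838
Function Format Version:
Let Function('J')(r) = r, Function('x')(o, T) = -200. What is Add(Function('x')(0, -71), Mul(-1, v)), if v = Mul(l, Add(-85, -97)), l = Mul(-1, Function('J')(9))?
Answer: -1838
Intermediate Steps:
l = -9 (l = Mul(-1, 9) = -9)
v = 1638 (v = Mul(-9, Add(-85, -97)) = Mul(-9, -182) = 1638)
Add(Function('x')(0, -71), Mul(-1, v)) = Add(-200, Mul(-1, 1638)) = Add(-200, -1638) = -1838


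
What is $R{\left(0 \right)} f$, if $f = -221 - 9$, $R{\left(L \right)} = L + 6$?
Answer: $-1380$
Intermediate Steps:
$R{\left(L \right)} = 6 + L$
$f = -230$ ($f = -221 - 9 = -230$)
$R{\left(0 \right)} f = \left(6 + 0\right) \left(-230\right) = 6 \left(-230\right) = -1380$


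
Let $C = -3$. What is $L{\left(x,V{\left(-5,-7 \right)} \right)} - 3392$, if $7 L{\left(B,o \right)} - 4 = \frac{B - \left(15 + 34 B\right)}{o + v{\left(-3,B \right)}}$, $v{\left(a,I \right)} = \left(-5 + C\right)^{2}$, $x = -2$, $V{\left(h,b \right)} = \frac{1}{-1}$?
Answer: $- \frac{498523}{147} \approx -3391.3$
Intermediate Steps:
$V{\left(h,b \right)} = -1$
$v{\left(a,I \right)} = 64$ ($v{\left(a,I \right)} = \left(-5 - 3\right)^{2} = \left(-8\right)^{2} = 64$)
$L{\left(B,o \right)} = \frac{4}{7} + \frac{-15 - 33 B}{7 \left(64 + o\right)}$ ($L{\left(B,o \right)} = \frac{4}{7} + \frac{\left(B - \left(15 + 34 B\right)\right) \frac{1}{o + 64}}{7} = \frac{4}{7} + \frac{\left(B - \left(15 + 34 B\right)\right) \frac{1}{64 + o}}{7} = \frac{4}{7} + \frac{\left(-15 - 33 B\right) \frac{1}{64 + o}}{7} = \frac{4}{7} + \frac{\frac{1}{64 + o} \left(-15 - 33 B\right)}{7} = \frac{4}{7} + \frac{-15 - 33 B}{7 \left(64 + o\right)}$)
$L{\left(x,V{\left(-5,-7 \right)} \right)} - 3392 = \frac{241 - -66 + 4 \left(-1\right)}{7 \left(64 - 1\right)} - 3392 = \frac{241 + 66 - 4}{7 \cdot 63} - 3392 = \frac{1}{7} \cdot \frac{1}{63} \cdot 303 - 3392 = \frac{101}{147} - 3392 = - \frac{498523}{147}$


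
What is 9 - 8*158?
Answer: -1255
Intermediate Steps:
9 - 8*158 = 9 - 1264 = -1255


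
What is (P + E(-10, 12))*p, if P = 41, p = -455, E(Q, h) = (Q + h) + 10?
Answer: -24115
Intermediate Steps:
E(Q, h) = 10 + Q + h
(P + E(-10, 12))*p = (41 + (10 - 10 + 12))*(-455) = (41 + 12)*(-455) = 53*(-455) = -24115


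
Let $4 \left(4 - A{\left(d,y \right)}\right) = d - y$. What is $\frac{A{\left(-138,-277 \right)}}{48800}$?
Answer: $- \frac{123}{195200} \approx -0.00063012$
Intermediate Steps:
$A{\left(d,y \right)} = 4 - \frac{d}{4} + \frac{y}{4}$ ($A{\left(d,y \right)} = 4 - \frac{d - y}{4} = 4 - \left(- \frac{y}{4} + \frac{d}{4}\right) = 4 - \frac{d}{4} + \frac{y}{4}$)
$\frac{A{\left(-138,-277 \right)}}{48800} = \frac{4 - - \frac{69}{2} + \frac{1}{4} \left(-277\right)}{48800} = \left(4 + \frac{69}{2} - \frac{277}{4}\right) \frac{1}{48800} = \left(- \frac{123}{4}\right) \frac{1}{48800} = - \frac{123}{195200}$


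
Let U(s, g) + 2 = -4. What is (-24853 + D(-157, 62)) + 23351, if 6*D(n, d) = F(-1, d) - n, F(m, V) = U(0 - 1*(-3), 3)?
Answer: -8861/6 ≈ -1476.8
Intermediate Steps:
U(s, g) = -6 (U(s, g) = -2 - 4 = -6)
F(m, V) = -6
D(n, d) = -1 - n/6 (D(n, d) = (-6 - n)/6 = -1 - n/6)
(-24853 + D(-157, 62)) + 23351 = (-24853 + (-1 - 1/6*(-157))) + 23351 = (-24853 + (-1 + 157/6)) + 23351 = (-24853 + 151/6) + 23351 = -148967/6 + 23351 = -8861/6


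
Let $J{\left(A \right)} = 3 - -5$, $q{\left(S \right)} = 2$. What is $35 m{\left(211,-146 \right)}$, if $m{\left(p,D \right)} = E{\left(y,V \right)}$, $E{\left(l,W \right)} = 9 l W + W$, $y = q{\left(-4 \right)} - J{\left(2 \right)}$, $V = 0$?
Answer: $0$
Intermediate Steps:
$J{\left(A \right)} = 8$ ($J{\left(A \right)} = 3 + 5 = 8$)
$y = -6$ ($y = 2 - 8 = -6$)
$E{\left(l,W \right)} = W + 9 W l$ ($E{\left(l,W \right)} = 9 W l + W = W + 9 W l$)
$m{\left(p,D \right)} = 0$ ($m{\left(p,D \right)} = 0 \left(1 + 9 \left(-6\right)\right) = 0 \left(1 - 54\right) = 0 \left(-53\right) = 0$)
$35 m{\left(211,-146 \right)} = 35 \cdot 0 = 0$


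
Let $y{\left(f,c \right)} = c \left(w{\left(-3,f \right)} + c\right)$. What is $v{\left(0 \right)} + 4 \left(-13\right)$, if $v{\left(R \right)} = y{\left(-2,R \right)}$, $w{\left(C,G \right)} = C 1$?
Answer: $-52$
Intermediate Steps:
$w{\left(C,G \right)} = C$
$y{\left(f,c \right)} = c \left(-3 + c\right)$
$v{\left(R \right)} = R \left(-3 + R\right)$
$v{\left(0 \right)} + 4 \left(-13\right) = 0 \left(-3 + 0\right) + 4 \left(-13\right) = 0 \left(-3\right) - 52 = 0 - 52 = -52$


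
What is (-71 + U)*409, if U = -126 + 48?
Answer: -60941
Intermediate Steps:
U = -78
(-71 + U)*409 = (-71 - 78)*409 = -149*409 = -60941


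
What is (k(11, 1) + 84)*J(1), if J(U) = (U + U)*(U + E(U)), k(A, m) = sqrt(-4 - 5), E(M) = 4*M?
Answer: 840 + 30*I ≈ 840.0 + 30.0*I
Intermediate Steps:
k(A, m) = 3*I (k(A, m) = sqrt(-9) = 3*I)
J(U) = 10*U**2 (J(U) = (U + U)*(U + 4*U) = (2*U)*(5*U) = 10*U**2)
(k(11, 1) + 84)*J(1) = (3*I + 84)*(10*1**2) = (84 + 3*I)*(10*1) = (84 + 3*I)*10 = 840 + 30*I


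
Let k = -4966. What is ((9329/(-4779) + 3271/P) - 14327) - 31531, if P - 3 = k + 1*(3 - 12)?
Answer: -1089702575201/23761188 ≈ -45861.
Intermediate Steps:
P = -4972 (P = 3 + (-4966 + 1*(3 - 12)) = 3 + (-4966 + 1*(-9)) = 3 + (-4966 - 9) = 3 - 4975 = -4972)
((9329/(-4779) + 3271/P) - 14327) - 31531 = ((9329/(-4779) + 3271/(-4972)) - 14327) - 31531 = ((9329*(-1/4779) + 3271*(-1/4972)) - 14327) - 31531 = ((-9329/4779 - 3271/4972) - 14327) - 31531 = (-62015897/23761188 - 14327) - 31531 = -340488556373/23761188 - 31531 = -1089702575201/23761188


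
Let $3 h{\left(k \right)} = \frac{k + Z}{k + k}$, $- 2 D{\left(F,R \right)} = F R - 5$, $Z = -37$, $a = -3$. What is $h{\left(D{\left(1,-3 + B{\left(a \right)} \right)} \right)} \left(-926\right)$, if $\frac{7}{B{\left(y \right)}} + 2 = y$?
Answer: $\frac{149549}{141} \approx 1060.6$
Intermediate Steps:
$B{\left(y \right)} = \frac{7}{-2 + y}$
$D{\left(F,R \right)} = \frac{5}{2} - \frac{F R}{2}$ ($D{\left(F,R \right)} = - \frac{F R - 5}{2} = - \frac{-5 + F R}{2} = \frac{5}{2} - \frac{F R}{2}$)
$h{\left(k \right)} = \frac{-37 + k}{6 k}$ ($h{\left(k \right)} = \frac{\left(k - 37\right) \frac{1}{k + k}}{3} = \frac{\left(-37 + k\right) \frac{1}{2 k}}{3} = \frac{\frac{1}{2} \frac{1}{k} \left(-37 + k\right)}{3} = \frac{-37 + k}{6 k}$)
$h{\left(D{\left(1,-3 + B{\left(a \right)} \right)} \right)} \left(-926\right) = \frac{-37 + \left(\frac{5}{2} - \frac{-3 + \frac{7}{-2 - 3}}{2}\right)}{6 \left(\frac{5}{2} - \frac{-3 + \frac{7}{-2 - 3}}{2}\right)} \left(-926\right) = \frac{-37 + \left(\frac{5}{2} - \frac{-3 + \frac{7}{-5}}{2}\right)}{6 \left(\frac{5}{2} - \frac{-3 + \frac{7}{-5}}{2}\right)} \left(-926\right) = \frac{-37 + \left(\frac{5}{2} - \frac{-3 + 7 \left(- \frac{1}{5}\right)}{2}\right)}{6 \left(\frac{5}{2} - \frac{-3 + 7 \left(- \frac{1}{5}\right)}{2}\right)} \left(-926\right) = \frac{-37 + \left(\frac{5}{2} - \frac{-3 - \frac{7}{5}}{2}\right)}{6 \left(\frac{5}{2} - \frac{-3 - \frac{7}{5}}{2}\right)} \left(-926\right) = \frac{-37 + \left(\frac{5}{2} - \frac{1}{2} \left(- \frac{22}{5}\right)\right)}{6 \left(\frac{5}{2} - \frac{1}{2} \left(- \frac{22}{5}\right)\right)} \left(-926\right) = \frac{-37 + \left(\frac{5}{2} + \frac{11}{5}\right)}{6 \left(\frac{5}{2} + \frac{11}{5}\right)} \left(-926\right) = \frac{-37 + \frac{47}{10}}{6 \cdot \frac{47}{10}} \left(-926\right) = \frac{1}{6} \cdot \frac{10}{47} \left(- \frac{323}{10}\right) \left(-926\right) = \left(- \frac{323}{282}\right) \left(-926\right) = \frac{149549}{141}$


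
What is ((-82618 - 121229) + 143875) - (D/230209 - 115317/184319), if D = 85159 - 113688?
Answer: -2544693661817208/42431892671 ≈ -59971.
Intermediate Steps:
D = -28529
((-82618 - 121229) + 143875) - (D/230209 - 115317/184319) = ((-82618 - 121229) + 143875) - (-28529/230209 - 115317/184319) = (-203847 + 143875) - (-28529*1/230209 - 115317*1/184319) = -59972 - (-28529/230209 - 115317/184319) = -59972 - 1*(-31805448004/42431892671) = -59972 + 31805448004/42431892671 = -2544693661817208/42431892671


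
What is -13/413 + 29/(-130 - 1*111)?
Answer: -15110/99533 ≈ -0.15181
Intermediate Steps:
-13/413 + 29/(-130 - 1*111) = -13*1/413 + 29/(-130 - 111) = -13/413 + 29/(-241) = -13/413 + 29*(-1/241) = -13/413 - 29/241 = -15110/99533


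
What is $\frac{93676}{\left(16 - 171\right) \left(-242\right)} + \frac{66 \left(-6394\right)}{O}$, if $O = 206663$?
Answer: $\frac{160454234}{352360415} \approx 0.45537$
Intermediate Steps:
$\frac{93676}{\left(16 - 171\right) \left(-242\right)} + \frac{66 \left(-6394\right)}{O} = \frac{93676}{\left(16 - 171\right) \left(-242\right)} + \frac{66 \left(-6394\right)}{206663} = \frac{93676}{\left(-155\right) \left(-242\right)} - \frac{422004}{206663} = \frac{93676}{37510} - \frac{422004}{206663} = 93676 \cdot \frac{1}{37510} - \frac{422004}{206663} = \frac{4258}{1705} - \frac{422004}{206663} = \frac{160454234}{352360415}$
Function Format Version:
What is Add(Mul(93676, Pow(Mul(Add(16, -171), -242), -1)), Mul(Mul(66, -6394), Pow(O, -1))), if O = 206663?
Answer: Rational(160454234, 352360415) ≈ 0.45537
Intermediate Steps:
Add(Mul(93676, Pow(Mul(Add(16, -171), -242), -1)), Mul(Mul(66, -6394), Pow(O, -1))) = Add(Mul(93676, Pow(Mul(Add(16, -171), -242), -1)), Mul(Mul(66, -6394), Pow(206663, -1))) = Add(Mul(93676, Pow(Mul(-155, -242), -1)), Mul(-422004, Rational(1, 206663))) = Add(Mul(93676, Pow(37510, -1)), Rational(-422004, 206663)) = Add(Mul(93676, Rational(1, 37510)), Rational(-422004, 206663)) = Add(Rational(4258, 1705), Rational(-422004, 206663)) = Rational(160454234, 352360415)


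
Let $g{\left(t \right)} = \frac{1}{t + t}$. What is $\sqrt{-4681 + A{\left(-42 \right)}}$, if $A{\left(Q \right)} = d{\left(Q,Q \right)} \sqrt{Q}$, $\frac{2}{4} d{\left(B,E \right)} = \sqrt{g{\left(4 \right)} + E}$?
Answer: $\sqrt{-4681 - \sqrt{7035}} \approx 69.028 i$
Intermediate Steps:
$g{\left(t \right)} = \frac{1}{2 t}$
$d{\left(B,E \right)} = 2 \sqrt{\frac{1}{8} + E}$ ($d{\left(B,E \right)} = 2 \sqrt{\frac{1}{2 \cdot 4} + E} = 2 \sqrt{\frac{1}{2} \cdot \frac{1}{4} + E} = 2 \sqrt{\frac{1}{8} + E}$)
$A{\left(Q \right)} = \frac{\sqrt{Q} \sqrt{2 + 16 Q}}{2}$ ($A{\left(Q \right)} = \frac{\sqrt{2 + 16 Q}}{2} \sqrt{Q} = \frac{\sqrt{Q} \sqrt{2 + 16 Q}}{2}$)
$\sqrt{-4681 + A{\left(-42 \right)}} = \sqrt{-4681 + \frac{\sqrt{2} \sqrt{-42} \sqrt{1 + 8 \left(-42\right)}}{2}} = \sqrt{-4681 + \frac{\sqrt{2} i \sqrt{42} \sqrt{1 - 336}}{2}} = \sqrt{-4681 + \frac{\sqrt{2} i \sqrt{42} \sqrt{-335}}{2}} = \sqrt{-4681 + \frac{\sqrt{2} i \sqrt{42} i \sqrt{335}}{2}} = \sqrt{-4681 - \sqrt{7035}}$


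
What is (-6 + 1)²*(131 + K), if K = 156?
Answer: 7175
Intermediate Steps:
(-6 + 1)²*(131 + K) = (-6 + 1)²*(131 + 156) = (-5)²*287 = 25*287 = 7175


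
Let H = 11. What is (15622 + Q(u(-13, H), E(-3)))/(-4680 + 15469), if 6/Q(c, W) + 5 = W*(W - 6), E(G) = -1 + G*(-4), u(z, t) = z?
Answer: 390553/269725 ≈ 1.4480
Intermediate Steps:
E(G) = -1 - 4*G
Q(c, W) = 6/(-5 + W*(-6 + W)) (Q(c, W) = 6/(-5 + W*(W - 6)) = 6/(-5 + W*(-6 + W)))
(15622 + Q(u(-13, H), E(-3)))/(-4680 + 15469) = (15622 + 6/(-5 + (-1 - 4*(-3))**2 - 6*(-1 - 4*(-3))))/(-4680 + 15469) = (15622 + 6/(-5 + (-1 + 12)**2 - 6*(-1 + 12)))/10789 = (15622 + 6/(-5 + 11**2 - 6*11))*(1/10789) = (15622 + 6/(-5 + 121 - 66))*(1/10789) = (15622 + 6/50)*(1/10789) = (15622 + 6*(1/50))*(1/10789) = (15622 + 3/25)*(1/10789) = (390553/25)*(1/10789) = 390553/269725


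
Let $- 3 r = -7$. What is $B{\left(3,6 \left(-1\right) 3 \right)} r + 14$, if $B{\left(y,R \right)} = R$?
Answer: $-28$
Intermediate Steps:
$r = \frac{7}{3}$ ($r = \left(- \frac{1}{3}\right) \left(-7\right) = \frac{7}{3} \approx 2.3333$)
$B{\left(3,6 \left(-1\right) 3 \right)} r + 14 = 6 \left(-1\right) 3 \cdot \frac{7}{3} + 14 = \left(-6\right) 3 \cdot \frac{7}{3} + 14 = \left(-18\right) \frac{7}{3} + 14 = -42 + 14 = -28$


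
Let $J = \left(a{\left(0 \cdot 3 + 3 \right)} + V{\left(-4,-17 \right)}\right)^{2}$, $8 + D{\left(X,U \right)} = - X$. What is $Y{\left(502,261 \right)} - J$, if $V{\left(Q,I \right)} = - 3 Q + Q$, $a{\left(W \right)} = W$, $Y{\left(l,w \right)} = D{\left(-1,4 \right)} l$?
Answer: $-3635$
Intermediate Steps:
$D{\left(X,U \right)} = -8 - X$
$Y{\left(l,w \right)} = - 7 l$ ($Y{\left(l,w \right)} = \left(-8 - -1\right) l = \left(-8 + 1\right) l = - 7 l$)
$V{\left(Q,I \right)} = - 2 Q$
$J = 121$ ($J = \left(\left(0 \cdot 3 + 3\right) - -8\right)^{2} = \left(\left(0 + 3\right) + 8\right)^{2} = \left(3 + 8\right)^{2} = 11^{2} = 121$)
$Y{\left(502,261 \right)} - J = \left(-7\right) 502 - 121 = -3514 - 121 = -3635$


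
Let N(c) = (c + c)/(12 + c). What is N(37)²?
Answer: 5476/2401 ≈ 2.2807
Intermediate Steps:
N(c) = 2*c/(12 + c) (N(c) = (2*c)/(12 + c) = 2*c/(12 + c))
N(37)² = (2*37/(12 + 37))² = (2*37/49)² = (2*37*(1/49))² = (74/49)² = 5476/2401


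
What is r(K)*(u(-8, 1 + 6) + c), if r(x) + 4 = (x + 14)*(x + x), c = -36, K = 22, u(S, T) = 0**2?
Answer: -56880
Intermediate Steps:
u(S, T) = 0
r(x) = -4 + 2*x*(14 + x) (r(x) = -4 + (x + 14)*(x + x) = -4 + (14 + x)*(2*x) = -4 + 2*x*(14 + x))
r(K)*(u(-8, 1 + 6) + c) = (-4 + 2*22**2 + 28*22)*(0 - 36) = (-4 + 2*484 + 616)*(-36) = (-4 + 968 + 616)*(-36) = 1580*(-36) = -56880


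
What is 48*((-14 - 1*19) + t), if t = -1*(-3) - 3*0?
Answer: -1440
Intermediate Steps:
t = 3 (t = 3 + 0 = 3)
48*((-14 - 1*19) + t) = 48*((-14 - 1*19) + 3) = 48*((-14 - 19) + 3) = 48*(-33 + 3) = 48*(-30) = -1440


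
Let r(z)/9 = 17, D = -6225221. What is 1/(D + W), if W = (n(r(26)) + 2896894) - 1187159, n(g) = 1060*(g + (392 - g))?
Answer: -1/4099966 ≈ -2.4390e-7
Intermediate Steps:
r(z) = 153 (r(z) = 9*17 = 153)
n(g) = 415520 (n(g) = 1060*392 = 415520)
W = 2125255 (W = (415520 + 2896894) - 1187159 = 3312414 - 1187159 = 2125255)
1/(D + W) = 1/(-6225221 + 2125255) = 1/(-4099966) = -1/4099966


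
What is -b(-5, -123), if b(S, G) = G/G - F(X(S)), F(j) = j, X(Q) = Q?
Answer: -6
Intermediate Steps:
b(S, G) = 1 - S (b(S, G) = G/G - S = 1 - S)
-b(-5, -123) = -(1 - 1*(-5)) = -(1 + 5) = -1*6 = -6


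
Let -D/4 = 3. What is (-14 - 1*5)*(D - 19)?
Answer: 589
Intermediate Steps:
D = -12 (D = -4*3 = -12)
(-14 - 1*5)*(D - 19) = (-14 - 1*5)*(-12 - 19) = (-14 - 5)*(-31) = -19*(-31) = 589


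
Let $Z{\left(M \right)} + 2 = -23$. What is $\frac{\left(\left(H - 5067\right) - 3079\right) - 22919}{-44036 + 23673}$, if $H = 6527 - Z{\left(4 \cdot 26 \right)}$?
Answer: $\frac{24513}{20363} \approx 1.2038$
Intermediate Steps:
$Z{\left(M \right)} = -25$ ($Z{\left(M \right)} = -2 - 23 = -25$)
$H = 6552$ ($H = 6527 - -25 = 6527 + 25 = 6552$)
$\frac{\left(\left(H - 5067\right) - 3079\right) - 22919}{-44036 + 23673} = \frac{\left(\left(6552 - 5067\right) - 3079\right) - 22919}{-44036 + 23673} = \frac{\left(1485 - 3079\right) - 22919}{-20363} = \left(-1594 - 22919\right) \left(- \frac{1}{20363}\right) = \left(-24513\right) \left(- \frac{1}{20363}\right) = \frac{24513}{20363}$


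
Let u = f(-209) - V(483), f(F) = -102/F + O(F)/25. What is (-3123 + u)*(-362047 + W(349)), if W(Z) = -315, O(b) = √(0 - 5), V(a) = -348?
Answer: 19102176366/19 - 362362*I*√5/25 ≈ 1.0054e+9 - 32411.0*I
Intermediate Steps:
O(b) = I*√5 (O(b) = √(-5) = I*√5)
f(F) = -102/F + I*√5/25 (f(F) = -102/F + (I*√5)/25 = -102/F + (I*√5)*(1/25) = -102/F + I*√5/25)
u = 72834/209 + I*√5/25 (u = (-102/(-209) + I*√5/25) - 1*(-348) = (-102*(-1/209) + I*√5/25) + 348 = (102/209 + I*√5/25) + 348 = 72834/209 + I*√5/25 ≈ 348.49 + 0.089443*I)
(-3123 + u)*(-362047 + W(349)) = (-3123 + (72834/209 + I*√5/25))*(-362047 - 315) = (-579873/209 + I*√5/25)*(-362362) = 19102176366/19 - 362362*I*√5/25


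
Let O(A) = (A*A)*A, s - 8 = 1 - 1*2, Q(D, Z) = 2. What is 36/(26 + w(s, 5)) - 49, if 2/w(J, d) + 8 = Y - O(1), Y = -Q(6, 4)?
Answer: -3380/71 ≈ -47.606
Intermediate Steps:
s = 7 (s = 8 + (1 - 1*2) = 8 + (1 - 2) = 8 - 1 = 7)
Y = -2 (Y = -1*2 = -2)
O(A) = A³ (O(A) = A²*A = A³)
w(J, d) = -2/11 (w(J, d) = 2/(-8 + (-2 - 1*1³)) = 2/(-8 + (-2 - 1*1)) = 2/(-8 + (-2 - 1)) = 2/(-8 - 3) = 2/(-11) = 2*(-1/11) = -2/11)
36/(26 + w(s, 5)) - 49 = 36/(26 - 2/11) - 49 = 36/(284/11) - 49 = (11/284)*36 - 49 = 99/71 - 49 = -3380/71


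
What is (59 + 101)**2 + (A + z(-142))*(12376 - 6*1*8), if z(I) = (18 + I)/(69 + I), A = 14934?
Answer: 13443161168/73 ≈ 1.8415e+8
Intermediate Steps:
z(I) = (18 + I)/(69 + I)
(59 + 101)**2 + (A + z(-142))*(12376 - 6*1*8) = (59 + 101)**2 + (14934 + (18 - 142)/(69 - 142))*(12376 - 6*1*8) = 160**2 + (14934 - 124/(-73))*(12376 - 6*8) = 25600 + (14934 - 1/73*(-124))*(12376 - 48) = 25600 + (14934 + 124/73)*12328 = 25600 + (1090306/73)*12328 = 25600 + 13441292368/73 = 13443161168/73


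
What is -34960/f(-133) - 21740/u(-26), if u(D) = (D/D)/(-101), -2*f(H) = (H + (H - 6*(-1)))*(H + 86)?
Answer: 1341600636/611 ≈ 2.1957e+6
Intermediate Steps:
f(H) = -(6 + 2*H)*(86 + H)/2 (f(H) = -(H + (H - 6*(-1)))*(H + 86)/2 = -(H + (H + 6))*(86 + H)/2 = -(H + (6 + H))*(86 + H)/2 = -(6 + 2*H)*(86 + H)/2)
u(D) = -1/101 (u(D) = 1*(-1/101) = -1/101)
-34960/f(-133) - 21740/u(-26) = -34960/(-258 - 1*(-133)² - 89*(-133)) - 21740/(-1/101) = -34960/(-258 - 1*17689 + 11837) - 21740*(-101) = -34960/(-258 - 17689 + 11837) + 2195740 = -34960/(-6110) + 2195740 = -34960*(-1/6110) + 2195740 = 3496/611 + 2195740 = 1341600636/611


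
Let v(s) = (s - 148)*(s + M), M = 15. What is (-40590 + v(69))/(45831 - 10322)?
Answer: -47226/35509 ≈ -1.3300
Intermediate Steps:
v(s) = (-148 + s)*(15 + s) (v(s) = (s - 148)*(s + 15) = (-148 + s)*(15 + s))
(-40590 + v(69))/(45831 - 10322) = (-40590 + (-2220 + 69² - 133*69))/(45831 - 10322) = (-40590 + (-2220 + 4761 - 9177))/35509 = (-40590 - 6636)*(1/35509) = -47226*1/35509 = -47226/35509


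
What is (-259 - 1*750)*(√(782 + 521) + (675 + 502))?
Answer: -1187593 - 1009*√1303 ≈ -1.2240e+6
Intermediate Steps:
(-259 - 1*750)*(√(782 + 521) + (675 + 502)) = (-259 - 750)*(√1303 + 1177) = -1009*(1177 + √1303) = -1187593 - 1009*√1303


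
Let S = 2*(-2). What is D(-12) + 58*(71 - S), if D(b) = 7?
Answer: 4357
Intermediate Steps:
S = -4
D(-12) + 58*(71 - S) = 7 + 58*(71 - 1*(-4)) = 7 + 58*(71 + 4) = 7 + 58*75 = 7 + 4350 = 4357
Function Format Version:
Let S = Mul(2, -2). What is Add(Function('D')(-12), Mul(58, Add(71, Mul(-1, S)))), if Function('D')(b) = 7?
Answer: 4357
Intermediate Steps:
S = -4
Add(Function('D')(-12), Mul(58, Add(71, Mul(-1, S)))) = Add(7, Mul(58, Add(71, Mul(-1, -4)))) = Add(7, Mul(58, Add(71, 4))) = Add(7, Mul(58, 75)) = Add(7, 4350) = 4357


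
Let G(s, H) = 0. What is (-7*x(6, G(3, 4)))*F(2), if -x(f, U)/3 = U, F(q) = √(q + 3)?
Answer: 0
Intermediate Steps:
F(q) = √(3 + q)
x(f, U) = -3*U
(-7*x(6, G(3, 4)))*F(2) = (-(-21)*0)*√(3 + 2) = (-7*0)*√5 = 0*√5 = 0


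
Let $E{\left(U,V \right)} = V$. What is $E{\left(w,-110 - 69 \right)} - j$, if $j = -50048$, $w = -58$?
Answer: $49869$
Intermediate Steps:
$E{\left(w,-110 - 69 \right)} - j = \left(-110 - 69\right) - -50048 = -179 + 50048 = 49869$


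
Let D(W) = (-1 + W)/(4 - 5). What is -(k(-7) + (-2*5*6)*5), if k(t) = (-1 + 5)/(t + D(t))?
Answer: 296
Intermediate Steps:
D(W) = 1 - W (D(W) = (-1 + W)/(-1) = (-1 + W)*(-1) = 1 - W)
k(t) = 4 (k(t) = (-1 + 5)/(t + (1 - t)) = 4/1 = 4*1 = 4)
-(k(-7) + (-2*5*6)*5) = -(4 + (-2*5*6)*5) = -(4 - 10*6*5) = -(4 - 60*5) = -(4 - 300) = -1*(-296) = 296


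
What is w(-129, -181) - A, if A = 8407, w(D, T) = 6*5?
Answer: -8377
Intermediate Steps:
w(D, T) = 30
w(-129, -181) - A = 30 - 1*8407 = 30 - 8407 = -8377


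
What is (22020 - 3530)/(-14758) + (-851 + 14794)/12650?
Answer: -14063853/93344350 ≈ -0.15067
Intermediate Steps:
(22020 - 3530)/(-14758) + (-851 + 14794)/12650 = 18490*(-1/14758) + 13943*(1/12650) = -9245/7379 + 13943/12650 = -14063853/93344350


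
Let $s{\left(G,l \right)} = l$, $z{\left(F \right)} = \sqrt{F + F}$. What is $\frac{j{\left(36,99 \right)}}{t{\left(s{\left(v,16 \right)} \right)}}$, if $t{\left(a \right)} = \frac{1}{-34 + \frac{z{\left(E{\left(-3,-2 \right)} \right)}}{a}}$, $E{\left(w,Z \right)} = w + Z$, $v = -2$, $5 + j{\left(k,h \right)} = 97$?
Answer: $-3128 + \frac{23 i \sqrt{10}}{4} \approx -3128.0 + 18.183 i$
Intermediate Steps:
$j{\left(k,h \right)} = 92$ ($j{\left(k,h \right)} = -5 + 97 = 92$)
$E{\left(w,Z \right)} = Z + w$
$z{\left(F \right)} = \sqrt{2} \sqrt{F}$ ($z{\left(F \right)} = \sqrt{2 F} = \sqrt{2} \sqrt{F}$)
$t{\left(a \right)} = \frac{1}{-34 + \frac{i \sqrt{10}}{a}}$ ($t{\left(a \right)} = \frac{1}{-34 + \frac{\sqrt{2} \sqrt{-2 - 3}}{a}} = \frac{1}{-34 + \frac{\sqrt{2} \sqrt{-5}}{a}} = \frac{1}{-34 + \frac{\sqrt{2} i \sqrt{5}}{a}} = \frac{1}{-34 + \frac{i \sqrt{10}}{a}}$)
$\frac{j{\left(36,99 \right)}}{t{\left(s{\left(v,16 \right)} \right)}} = \frac{92}{\left(-1\right) 16 \frac{1}{34 \cdot 16 - i \sqrt{10}}} = \frac{92}{\left(-1\right) 16 \frac{1}{544 - i \sqrt{10}}} = \frac{92}{\left(-16\right) \frac{1}{544 - i \sqrt{10}}} = 92 \left(-34 + \frac{i \sqrt{10}}{16}\right) = -3128 + \frac{23 i \sqrt{10}}{4}$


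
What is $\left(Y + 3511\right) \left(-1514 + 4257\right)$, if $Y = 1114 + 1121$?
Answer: $15761278$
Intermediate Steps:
$Y = 2235$
$\left(Y + 3511\right) \left(-1514 + 4257\right) = \left(2235 + 3511\right) \left(-1514 + 4257\right) = 5746 \cdot 2743 = 15761278$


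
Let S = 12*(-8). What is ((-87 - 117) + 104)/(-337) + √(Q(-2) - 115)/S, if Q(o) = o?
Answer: 100/337 - I*√13/32 ≈ 0.29674 - 0.11267*I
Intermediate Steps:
S = -96
((-87 - 117) + 104)/(-337) + √(Q(-2) - 115)/S = ((-87 - 117) + 104)/(-337) + √(-2 - 115)/(-96) = (-204 + 104)*(-1/337) + √(-117)*(-1/96) = -100*(-1/337) + (3*I*√13)*(-1/96) = 100/337 - I*√13/32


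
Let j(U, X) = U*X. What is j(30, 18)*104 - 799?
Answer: 55361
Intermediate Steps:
j(30, 18)*104 - 799 = (30*18)*104 - 799 = 540*104 - 799 = 56160 - 799 = 55361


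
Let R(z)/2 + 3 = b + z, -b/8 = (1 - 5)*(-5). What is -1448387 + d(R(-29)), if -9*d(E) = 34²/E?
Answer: -1251406079/864 ≈ -1.4484e+6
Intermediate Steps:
b = -160 (b = -8*(1 - 5)*(-5) = -(-32)*(-5) = -8*20 = -160)
R(z) = -326 + 2*z (R(z) = -6 + 2*(-160 + z) = -6 + (-320 + 2*z) = -326 + 2*z)
d(E) = -1156/(9*E) (d(E) = -34²/(9*E) = -1156/(9*E))
-1448387 + d(R(-29)) = -1448387 - 1156/(9*(-326 + 2*(-29))) = -1448387 - 1156/(9*(-326 - 58)) = -1448387 - 1156/9/(-384) = -1448387 - 1156/9*(-1/384) = -1448387 + 289/864 = -1251406079/864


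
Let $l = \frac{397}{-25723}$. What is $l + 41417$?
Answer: $\frac{1065369094}{25723} \approx 41417.0$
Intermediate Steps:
$l = - \frac{397}{25723}$ ($l = 397 \left(- \frac{1}{25723}\right) = - \frac{397}{25723} \approx -0.015434$)
$l + 41417 = - \frac{397}{25723} + 41417 = \frac{1065369094}{25723}$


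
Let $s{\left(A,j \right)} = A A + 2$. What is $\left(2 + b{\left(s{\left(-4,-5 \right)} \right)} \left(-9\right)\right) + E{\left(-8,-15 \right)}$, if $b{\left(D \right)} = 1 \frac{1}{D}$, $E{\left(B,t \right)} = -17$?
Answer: $- \frac{31}{2} \approx -15.5$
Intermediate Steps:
$s{\left(A,j \right)} = 2 + A^{2}$ ($s{\left(A,j \right)} = A^{2} + 2 = 2 + A^{2}$)
$b{\left(D \right)} = \frac{1}{D}$
$\left(2 + b{\left(s{\left(-4,-5 \right)} \right)} \left(-9\right)\right) + E{\left(-8,-15 \right)} = \left(2 + \frac{1}{2 + \left(-4\right)^{2}} \left(-9\right)\right) - 17 = \left(2 + \frac{1}{2 + 16} \left(-9\right)\right) - 17 = \left(2 + \frac{1}{18} \left(-9\right)\right) - 17 = \left(2 - \frac{1}{2}\right) - 17 = \frac{3}{2} - 17 = - \frac{31}{2}$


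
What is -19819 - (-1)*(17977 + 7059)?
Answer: 5217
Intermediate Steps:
-19819 - (-1)*(17977 + 7059) = -19819 - (-1)*25036 = -19819 - 1*(-25036) = -19819 + 25036 = 5217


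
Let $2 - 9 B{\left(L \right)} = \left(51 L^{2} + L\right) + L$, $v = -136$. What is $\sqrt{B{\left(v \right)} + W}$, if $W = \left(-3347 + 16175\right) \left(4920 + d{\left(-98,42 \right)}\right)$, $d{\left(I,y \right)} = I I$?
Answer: $\frac{\sqrt{1675881826}}{3} \approx 13646.0$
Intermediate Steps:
$d{\left(I,y \right)} = I^{2}$
$B{\left(L \right)} = \frac{2}{9} - \frac{17 L^{2}}{3} - \frac{2 L}{9}$ ($B{\left(L \right)} = \frac{2}{9} - \frac{\left(51 L^{2} + L\right) + L}{9} = \frac{2}{9} - \frac{\left(L + 51 L^{2}\right) + L}{9} = \frac{2}{9} - \frac{2 L + 51 L^{2}}{9} = \frac{2}{9} - \left(\frac{2 L}{9} + \frac{17 L^{2}}{3}\right) = \frac{2}{9} - \frac{17 L^{2}}{3} - \frac{2 L}{9}$)
$W = 186313872$ ($W = \left(-3347 + 16175\right) \left(4920 + \left(-98\right)^{2}\right) = 12828 \left(4920 + 9604\right) = 12828 \cdot 14524 = 186313872$)
$\sqrt{B{\left(v \right)} + W} = \sqrt{\left(\frac{2}{9} - \frac{17 \left(-136\right)^{2}}{3} - - \frac{272}{9}\right) + 186313872} = \sqrt{\left(\frac{2}{9} - \frac{314432}{3} + \frac{272}{9}\right) + 186313872} = \sqrt{- \frac{943022}{9} + 186313872} = \sqrt{\frac{1675881826}{9}} = \frac{\sqrt{1675881826}}{3}$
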